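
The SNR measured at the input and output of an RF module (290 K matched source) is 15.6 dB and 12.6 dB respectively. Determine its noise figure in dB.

3.0 dB

NF (dB) = SNR_in(dB) − SNR_out(dB) when the source is at T₀
NF = 15.6 − 12.6 = 3.0 dB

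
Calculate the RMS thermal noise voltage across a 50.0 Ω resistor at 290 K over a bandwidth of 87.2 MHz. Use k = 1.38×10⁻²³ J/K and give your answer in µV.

8.35 µV

V_n = √(4kTRB)
4kTRB = 4 × 1.38×10⁻²³ × 290 × 5.00×10¹ × 8.72×10⁷ = 6.98×10⁻¹¹ V²
V_n = √(6.98×10⁻¹¹) = 8.35×10⁻⁶ V = 8.35 µV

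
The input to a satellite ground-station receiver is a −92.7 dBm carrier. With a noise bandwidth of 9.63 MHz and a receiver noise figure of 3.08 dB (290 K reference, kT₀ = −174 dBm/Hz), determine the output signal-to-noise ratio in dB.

8.4 dB

Noise floor: N = −174 + 10 log₁₀(B) + NF
10 log₁₀(9.63×10⁶) = 69.84 dB
N = −174 + 69.84 + 3.08 = −101.08 dBm
SNR = P_sig − N = −92.7 − (−101.08) = 8.38 dB → 8.4 dB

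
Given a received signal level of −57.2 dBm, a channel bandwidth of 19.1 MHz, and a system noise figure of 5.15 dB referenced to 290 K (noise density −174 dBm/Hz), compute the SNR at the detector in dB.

Noise floor: N = −174 + 10 log₁₀(B) + NF
10 log₁₀(1.91×10⁷) = 72.81 dB
N = −174 + 72.81 + 5.15 = −96.04 dBm
SNR = P_sig − N = −57.2 − (−96.04) = 38.84 dB → 38.8 dB

38.8 dB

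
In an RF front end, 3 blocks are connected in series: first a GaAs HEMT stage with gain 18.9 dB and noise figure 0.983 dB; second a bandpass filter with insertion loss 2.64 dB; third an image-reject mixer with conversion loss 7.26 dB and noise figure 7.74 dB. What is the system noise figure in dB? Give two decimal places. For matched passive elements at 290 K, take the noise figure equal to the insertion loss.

1.40 dB

Convert to linear (a loss of L dB is a gain of −L dB): F_i = 10^(NF_i/10), G_i = 10^(G_i,dB/10)
  Stage 1: F_1 = 10^(0.983/10) = 1.254, G_1 = 10^(18.9/10) = 77.62
  Stage 2: F_2 = 10^(2.64/10) = 1.837, G_2 = 10^(−2.64/10) = 0.5445
  Stage 3: F_3 = 10^(7.74/10) = 5.943, G_3 = 10^(−7.26/10) = 0.1879
Friis cascade:
  F = 1.254 + (1.837 − 1)/77.62 + (5.943 − 1)/42.27 = 1.382
NF = 10 log₁₀(1.382) = 1.40 dB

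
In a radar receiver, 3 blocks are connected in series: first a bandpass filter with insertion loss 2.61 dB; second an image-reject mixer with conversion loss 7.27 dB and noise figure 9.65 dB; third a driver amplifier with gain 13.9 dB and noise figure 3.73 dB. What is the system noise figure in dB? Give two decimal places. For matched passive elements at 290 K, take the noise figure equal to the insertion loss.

Convert to linear (a loss of L dB is a gain of −L dB): F_i = 10^(NF_i/10), G_i = 10^(G_i,dB/10)
  Stage 1: F_1 = 10^(2.61/10) = 1.824, G_1 = 10^(−2.61/10) = 0.5483
  Stage 2: F_2 = 10^(9.65/10) = 9.226, G_2 = 10^(−7.27/10) = 0.1875
  Stage 3: F_3 = 10^(3.73/10) = 2.360, G_3 = 10^(13.9/10) = 24.55
Friis cascade:
  F = 1.824 + (9.226 − 1)/0.5483 + (2.360 − 1)/0.1028 = 30.06
NF = 10 log₁₀(30.06) = 14.78 dB

14.78 dB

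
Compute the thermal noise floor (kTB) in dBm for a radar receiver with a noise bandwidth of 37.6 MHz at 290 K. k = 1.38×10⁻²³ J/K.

P_n = kTB = 1.38×10⁻²³ × 290 × 3.76×10⁷ = 1.50×10⁻¹³ W
In dBm: 10 log₁₀(1.50×10⁻¹³ / 10⁻³) = −98.2 dBm

−98.2 dBm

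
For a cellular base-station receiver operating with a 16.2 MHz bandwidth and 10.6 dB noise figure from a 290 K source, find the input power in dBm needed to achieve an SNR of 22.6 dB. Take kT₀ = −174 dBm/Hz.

−68.7 dBm

Sensitivity = −174 + 10 log₁₀(B) + NF + SNR_min
= −174 + 72.1 + 10.6 + 22.6
= −68.7 dBm → −68.7 dBm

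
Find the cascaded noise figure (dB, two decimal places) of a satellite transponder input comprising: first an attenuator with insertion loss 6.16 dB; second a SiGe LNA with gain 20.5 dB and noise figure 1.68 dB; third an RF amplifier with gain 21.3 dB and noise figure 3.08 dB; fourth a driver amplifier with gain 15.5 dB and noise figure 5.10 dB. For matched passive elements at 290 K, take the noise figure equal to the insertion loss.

Convert to linear (a loss of L dB is a gain of −L dB): F_i = 10^(NF_i/10), G_i = 10^(G_i,dB/10)
  Stage 1: F_1 = 10^(6.16/10) = 4.130, G_1 = 10^(−6.16/10) = 0.2421
  Stage 2: F_2 = 10^(1.68/10) = 1.472, G_2 = 10^(20.5/10) = 112.2
  Stage 3: F_3 = 10^(3.08/10) = 2.032, G_3 = 10^(21.3/10) = 134.9
  Stage 4: F_4 = 10^(5.10/10) = 3.236, G_4 = 10^(15.5/10) = 35.48
Friis cascade:
  F = 4.130 + (1.472 − 1)/0.2421 + (2.032 − 1)/27.16 + (3.236 − 1)/3664 = 6.120
NF = 10 log₁₀(6.120) = 7.87 dB

7.87 dB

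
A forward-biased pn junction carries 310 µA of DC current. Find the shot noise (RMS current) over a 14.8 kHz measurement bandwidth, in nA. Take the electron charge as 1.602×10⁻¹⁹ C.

I_n = √(2qI·B)
2qI·B = 2 × 1.602×10⁻¹⁹ × 3.10×10⁻⁴ × 1.48×10⁴ = 1.47×10⁻¹⁸ A²
I_n = √(1.47×10⁻¹⁸) = 1.21×10⁻⁹ A = 1.21 nA

1.21 nA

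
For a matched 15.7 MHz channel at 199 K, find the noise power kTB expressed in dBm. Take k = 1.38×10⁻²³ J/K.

−103.7 dBm

P_n = kTB = 1.38×10⁻²³ × 199 × 1.57×10⁷ = 4.31×10⁻¹⁴ W
In dBm: 10 log₁₀(4.31×10⁻¹⁴ / 10⁻³) = −103.7 dBm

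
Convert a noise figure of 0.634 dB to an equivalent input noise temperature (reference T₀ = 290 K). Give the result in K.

F = 10^(0.634/10) = 1.15718
T_e = (F − 1)·T₀ = (1.15718 − 1) × 290 = 45.6 K

45.6 K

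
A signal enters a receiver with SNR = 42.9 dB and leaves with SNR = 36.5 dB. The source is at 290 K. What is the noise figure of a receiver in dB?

6.4 dB

NF (dB) = SNR_in(dB) − SNR_out(dB) when the source is at T₀
NF = 42.9 − 36.5 = 6.4 dB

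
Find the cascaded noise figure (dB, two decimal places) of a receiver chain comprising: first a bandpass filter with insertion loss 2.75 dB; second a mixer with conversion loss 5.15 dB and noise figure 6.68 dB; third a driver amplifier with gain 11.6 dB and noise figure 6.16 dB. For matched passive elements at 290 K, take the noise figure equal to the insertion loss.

Convert to linear (a loss of L dB is a gain of −L dB): F_i = 10^(NF_i/10), G_i = 10^(G_i,dB/10)
  Stage 1: F_1 = 10^(2.75/10) = 1.884, G_1 = 10^(−2.75/10) = 0.5309
  Stage 2: F_2 = 10^(6.68/10) = 4.656, G_2 = 10^(−5.15/10) = 0.3055
  Stage 3: F_3 = 10^(6.16/10) = 4.130, G_3 = 10^(11.6/10) = 14.45
Friis cascade:
  F = 1.884 + (4.656 − 1)/0.5309 + (4.130 − 1)/0.1622 = 28.07
NF = 10 log₁₀(28.07) = 14.48 dB

14.48 dB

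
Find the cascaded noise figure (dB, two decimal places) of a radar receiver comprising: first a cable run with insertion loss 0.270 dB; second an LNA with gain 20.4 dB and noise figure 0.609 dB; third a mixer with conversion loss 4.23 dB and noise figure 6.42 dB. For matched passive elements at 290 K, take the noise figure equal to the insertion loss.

Convert to linear (a loss of L dB is a gain of −L dB): F_i = 10^(NF_i/10), G_i = 10^(G_i,dB/10)
  Stage 1: F_1 = 10^(0.270/10) = 1.064, G_1 = 10^(−0.270/10) = 0.9397
  Stage 2: F_2 = 10^(0.609/10) = 1.151, G_2 = 10^(20.4/10) = 109.6
  Stage 3: F_3 = 10^(6.42/10) = 4.385, G_3 = 10^(−4.23/10) = 0.3776
Friis cascade:
  F = 1.064 + (1.151 − 1)/0.9397 + (4.385 − 1)/103.0 = 1.257
NF = 10 log₁₀(1.257) = 0.99 dB

0.99 dB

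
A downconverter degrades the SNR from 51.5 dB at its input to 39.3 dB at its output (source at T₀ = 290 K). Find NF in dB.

NF (dB) = SNR_in(dB) − SNR_out(dB) when the source is at T₀
NF = 51.5 − 39.3 = 12.2 dB

12.2 dB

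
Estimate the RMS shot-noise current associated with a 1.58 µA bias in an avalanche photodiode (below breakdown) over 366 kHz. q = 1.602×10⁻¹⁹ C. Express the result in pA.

I_n = √(2qI·B)
2qI·B = 2 × 1.602×10⁻¹⁹ × 1.58×10⁻⁶ × 3.66×10⁵ = 1.85×10⁻¹⁹ A²
I_n = √(1.85×10⁻¹⁹) = 4.30×10⁻¹⁰ A = 430 pA

430 pA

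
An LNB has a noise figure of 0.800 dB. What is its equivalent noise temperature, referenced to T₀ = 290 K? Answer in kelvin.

58.7 K

F = 10^(0.800/10) = 1.20226
T_e = (F − 1)·T₀ = (1.20226 − 1) × 290 = 58.7 K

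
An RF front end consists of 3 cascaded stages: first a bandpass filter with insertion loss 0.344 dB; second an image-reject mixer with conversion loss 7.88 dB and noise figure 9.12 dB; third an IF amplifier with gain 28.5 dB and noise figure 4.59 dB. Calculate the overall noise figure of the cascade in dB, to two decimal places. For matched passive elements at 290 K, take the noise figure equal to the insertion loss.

Convert to linear (a loss of L dB is a gain of −L dB): F_i = 10^(NF_i/10), G_i = 10^(G_i,dB/10)
  Stage 1: F_1 = 10^(0.344/10) = 1.082, G_1 = 10^(−0.344/10) = 0.9238
  Stage 2: F_2 = 10^(9.12/10) = 8.166, G_2 = 10^(−7.88/10) = 0.1629
  Stage 3: F_3 = 10^(4.59/10) = 2.877, G_3 = 10^(28.5/10) = 707.9
Friis cascade:
  F = 1.082 + (8.166 − 1)/0.9238 + (2.877 − 1)/0.1505 = 21.31
NF = 10 log₁₀(21.31) = 13.29 dB

13.29 dB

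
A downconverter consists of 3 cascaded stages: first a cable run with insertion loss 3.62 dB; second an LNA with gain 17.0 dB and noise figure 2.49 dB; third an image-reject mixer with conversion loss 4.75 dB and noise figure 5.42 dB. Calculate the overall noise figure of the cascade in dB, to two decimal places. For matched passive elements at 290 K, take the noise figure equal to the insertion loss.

Convert to linear (a loss of L dB is a gain of −L dB): F_i = 10^(NF_i/10), G_i = 10^(G_i,dB/10)
  Stage 1: F_1 = 10^(3.62/10) = 2.301, G_1 = 10^(−3.62/10) = 0.4345
  Stage 2: F_2 = 10^(2.49/10) = 1.774, G_2 = 10^(17.0/10) = 50.12
  Stage 3: F_3 = 10^(5.42/10) = 3.483, G_3 = 10^(−4.75/10) = 0.3350
Friis cascade:
  F = 2.301 + (1.774 − 1)/0.4345 + (3.483 − 1)/21.78 = 4.197
NF = 10 log₁₀(4.197) = 6.23 dB

6.23 dB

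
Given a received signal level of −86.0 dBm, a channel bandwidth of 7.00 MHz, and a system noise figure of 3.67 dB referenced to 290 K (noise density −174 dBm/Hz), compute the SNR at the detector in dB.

15.9 dB

Noise floor: N = −174 + 10 log₁₀(B) + NF
10 log₁₀(7.00×10⁶) = 68.45 dB
N = −174 + 68.45 + 3.67 = −101.88 dBm
SNR = P_sig − N = −86.0 − (−101.88) = 15.88 dB → 15.9 dB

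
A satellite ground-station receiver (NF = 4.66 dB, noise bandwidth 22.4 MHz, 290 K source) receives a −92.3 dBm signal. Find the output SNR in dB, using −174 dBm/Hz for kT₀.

Noise floor: N = −174 + 10 log₁₀(B) + NF
10 log₁₀(2.24×10⁷) = 73.5 dB
N = −174 + 73.5 + 4.66 = −95.84 dBm
SNR = P_sig − N = −92.3 − (−95.84) = 3.54 dB → 3.5 dB

3.5 dB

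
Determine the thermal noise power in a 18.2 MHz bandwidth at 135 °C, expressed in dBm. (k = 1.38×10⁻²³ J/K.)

T = 135 °C + 273.15 = 408.15 K
P_n = kTB = 1.38×10⁻²³ × 408.15 × 1.82×10⁷ = 1.03×10⁻¹³ W
In dBm: 10 log₁₀(1.03×10⁻¹³ / 10⁻³) = −99.9 dBm

−99.9 dBm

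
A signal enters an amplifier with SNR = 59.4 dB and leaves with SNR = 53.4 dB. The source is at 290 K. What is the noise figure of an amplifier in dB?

NF (dB) = SNR_in(dB) − SNR_out(dB) when the source is at T₀
NF = 59.4 − 53.4 = 6.0 dB

6.0 dB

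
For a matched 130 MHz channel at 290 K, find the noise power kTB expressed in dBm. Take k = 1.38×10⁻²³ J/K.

P_n = kTB = 1.38×10⁻²³ × 290 × 1.30×10⁸ = 5.20×10⁻¹³ W
In dBm: 10 log₁₀(5.20×10⁻¹³ / 10⁻³) = −92.8 dBm

−92.8 dBm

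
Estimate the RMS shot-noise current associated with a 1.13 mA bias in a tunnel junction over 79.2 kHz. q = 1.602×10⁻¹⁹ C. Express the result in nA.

5.35 nA

I_n = √(2qI·B)
2qI·B = 2 × 1.602×10⁻¹⁹ × 1.13×10⁻³ × 7.92×10⁴ = 2.87×10⁻¹⁷ A²
I_n = √(2.87×10⁻¹⁷) = 5.35×10⁻⁹ A = 5.35 nA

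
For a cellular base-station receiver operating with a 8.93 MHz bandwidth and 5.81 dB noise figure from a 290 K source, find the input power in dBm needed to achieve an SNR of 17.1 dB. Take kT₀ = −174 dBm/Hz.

−81.6 dBm

Sensitivity = −174 + 10 log₁₀(B) + NF + SNR_min
= −174 + 69.51 + 5.81 + 17.1
= −81.58 dBm → −81.6 dBm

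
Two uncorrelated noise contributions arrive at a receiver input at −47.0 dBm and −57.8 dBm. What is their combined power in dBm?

−46.7 dBm

Convert to linear, add, convert back:
P₁ = 2.00×10⁻⁸ W, P₂ = 1.66×10⁻⁹ W
P_tot = 2.16×10⁻⁸ W → 10 log₁₀(P_tot / 10⁻³) = −46.7 dBm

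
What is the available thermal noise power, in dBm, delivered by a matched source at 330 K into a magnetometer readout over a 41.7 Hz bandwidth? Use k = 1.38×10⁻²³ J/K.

P_n = kTB = 1.38×10⁻²³ × 330 × 4.17×10¹ = 1.90×10⁻¹⁹ W
In dBm: 10 log₁₀(1.90×10⁻¹⁹ / 10⁻³) = −157.2 dBm

−157.2 dBm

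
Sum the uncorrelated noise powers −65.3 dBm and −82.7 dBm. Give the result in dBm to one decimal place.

−65.2 dBm

Convert to linear, add, convert back:
P₁ = 2.95×10⁻¹⁰ W, P₂ = 5.37×10⁻¹² W
P_tot = 3.00×10⁻¹⁰ W → 10 log₁₀(P_tot / 10⁻³) = −65.2 dBm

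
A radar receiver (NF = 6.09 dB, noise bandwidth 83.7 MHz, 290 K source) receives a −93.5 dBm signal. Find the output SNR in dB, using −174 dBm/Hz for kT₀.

−4.8 dB

Noise floor: N = −174 + 10 log₁₀(B) + NF
10 log₁₀(8.37×10⁷) = 79.23 dB
N = −174 + 79.23 + 6.09 = −88.68 dBm
SNR = P_sig − N = −93.5 − (−88.68) = −4.82 dB → −4.8 dB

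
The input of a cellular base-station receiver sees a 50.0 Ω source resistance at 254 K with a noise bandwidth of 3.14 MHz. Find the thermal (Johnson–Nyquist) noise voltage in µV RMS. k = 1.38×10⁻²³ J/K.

V_n = √(4kTRB)
4kTRB = 4 × 1.38×10⁻²³ × 254 × 5.00×10¹ × 3.14×10⁶ = 2.20×10⁻¹² V²
V_n = √(2.20×10⁻¹²) = 1.48×10⁻⁶ V = 1.48 µV

1.48 µV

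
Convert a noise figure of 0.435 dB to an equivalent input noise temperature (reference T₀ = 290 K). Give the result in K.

F = 10^(0.435/10) = 1.10535
T_e = (F − 1)·T₀ = (1.10535 − 1) × 290 = 30.6 K

30.6 K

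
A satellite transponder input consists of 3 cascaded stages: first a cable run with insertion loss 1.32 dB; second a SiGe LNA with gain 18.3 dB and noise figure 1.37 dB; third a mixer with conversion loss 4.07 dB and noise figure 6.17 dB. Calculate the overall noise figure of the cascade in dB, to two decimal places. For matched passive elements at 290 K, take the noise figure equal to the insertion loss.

Convert to linear (a loss of L dB is a gain of −L dB): F_i = 10^(NF_i/10), G_i = 10^(G_i,dB/10)
  Stage 1: F_1 = 10^(1.32/10) = 1.355, G_1 = 10^(−1.32/10) = 0.7379
  Stage 2: F_2 = 10^(1.37/10) = 1.371, G_2 = 10^(18.3/10) = 67.61
  Stage 3: F_3 = 10^(6.17/10) = 4.140, G_3 = 10^(−4.07/10) = 0.3917
Friis cascade:
  F = 1.355 + (1.371 − 1)/0.7379 + (4.140 − 1)/49.89 = 1.921
NF = 10 log₁₀(1.921) = 2.83 dB

2.83 dB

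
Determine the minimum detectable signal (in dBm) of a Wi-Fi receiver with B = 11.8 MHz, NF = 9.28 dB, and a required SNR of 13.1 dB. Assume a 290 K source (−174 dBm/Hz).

Sensitivity = −174 + 10 log₁₀(B) + NF + SNR_min
= −174 + 70.72 + 9.28 + 13.1
= −80.90 dBm → −80.9 dBm

−80.9 dBm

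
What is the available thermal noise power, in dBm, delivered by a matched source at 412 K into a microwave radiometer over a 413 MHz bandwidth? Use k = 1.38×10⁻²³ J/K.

P_n = kTB = 1.38×10⁻²³ × 412 × 4.13×10⁸ = 2.35×10⁻¹² W
In dBm: 10 log₁₀(2.35×10⁻¹² / 10⁻³) = −86.3 dBm

−86.3 dBm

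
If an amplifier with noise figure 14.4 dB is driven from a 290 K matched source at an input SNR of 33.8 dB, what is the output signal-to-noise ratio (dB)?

19.4 dB

By definition F = SNR_in/SNR_out, so in dB: SNR_out = SNR_in − NF
SNR_out = 33.8 − 14.4 = 19.4 dB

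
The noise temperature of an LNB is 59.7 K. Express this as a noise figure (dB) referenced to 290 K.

0.813 dB

F = 1 + T_e/T₀ = 1 + 59.7/290 = 1.20586
NF = 10 log₁₀(1.20586) = 0.813 dB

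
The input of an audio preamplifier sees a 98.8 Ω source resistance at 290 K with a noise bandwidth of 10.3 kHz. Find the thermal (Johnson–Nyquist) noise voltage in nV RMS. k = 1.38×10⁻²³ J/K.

V_n = √(4kTRB)
4kTRB = 4 × 1.38×10⁻²³ × 290 × 9.88×10¹ × 1.03×10⁴ = 1.63×10⁻¹⁴ V²
V_n = √(1.63×10⁻¹⁴) = 1.28×10⁻⁷ V = 128 nV

128 nV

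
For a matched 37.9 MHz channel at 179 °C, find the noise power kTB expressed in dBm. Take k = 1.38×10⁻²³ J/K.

−96.3 dBm

T = 179 °C + 273.15 = 452.15 K
P_n = kTB = 1.38×10⁻²³ × 452.15 × 3.79×10⁷ = 2.36×10⁻¹³ W
In dBm: 10 log₁₀(2.36×10⁻¹³ / 10⁻³) = −96.3 dBm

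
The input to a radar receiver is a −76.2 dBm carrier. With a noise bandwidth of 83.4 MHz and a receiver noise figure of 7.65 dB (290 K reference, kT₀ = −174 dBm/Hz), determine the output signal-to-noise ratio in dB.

Noise floor: N = −174 + 10 log₁₀(B) + NF
10 log₁₀(8.34×10⁷) = 79.21 dB
N = −174 + 79.21 + 7.65 = −87.14 dBm
SNR = P_sig − N = −76.2 − (−87.14) = 10.94 dB → 10.9 dB

10.9 dB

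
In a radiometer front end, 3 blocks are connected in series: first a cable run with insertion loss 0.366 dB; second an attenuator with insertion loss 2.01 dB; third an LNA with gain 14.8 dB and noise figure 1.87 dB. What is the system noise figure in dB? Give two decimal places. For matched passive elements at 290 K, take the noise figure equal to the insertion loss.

Convert to linear (a loss of L dB is a gain of −L dB): F_i = 10^(NF_i/10), G_i = 10^(G_i,dB/10)
  Stage 1: F_1 = 10^(0.366/10) = 1.088, G_1 = 10^(−0.366/10) = 0.9192
  Stage 2: F_2 = 10^(2.01/10) = 1.589, G_2 = 10^(−2.01/10) = 0.6295
  Stage 3: F_3 = 10^(1.87/10) = 1.538, G_3 = 10^(14.8/10) = 30.20
Friis cascade:
  F = 1.088 + (1.589 − 1)/0.9192 + (1.538 − 1)/0.5786 = 2.658
NF = 10 log₁₀(2.658) = 4.25 dB

4.25 dB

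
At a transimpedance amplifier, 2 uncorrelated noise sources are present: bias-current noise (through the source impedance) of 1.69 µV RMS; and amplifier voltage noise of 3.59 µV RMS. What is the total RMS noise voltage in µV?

Uncorrelated sources add in power (mean-square): V_tot = √(ΣV_i²)
V_tot = √[(1.69×10⁻⁶)² + (3.59×10⁻⁶)²] = 3.97×10⁻⁶ V = 3.97 µV

3.97 µV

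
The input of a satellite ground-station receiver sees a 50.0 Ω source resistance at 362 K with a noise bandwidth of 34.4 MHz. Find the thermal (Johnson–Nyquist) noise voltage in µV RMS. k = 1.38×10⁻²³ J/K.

V_n = √(4kTRB)
4kTRB = 4 × 1.38×10⁻²³ × 362 × 5.00×10¹ × 3.44×10⁷ = 3.44×10⁻¹¹ V²
V_n = √(3.44×10⁻¹¹) = 5.86×10⁻⁶ V = 5.86 µV

5.86 µV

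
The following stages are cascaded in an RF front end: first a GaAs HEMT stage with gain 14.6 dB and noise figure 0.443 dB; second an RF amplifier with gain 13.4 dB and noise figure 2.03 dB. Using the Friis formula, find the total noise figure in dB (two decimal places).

Convert to linear (a loss of L dB is a gain of −L dB): F_i = 10^(NF_i/10), G_i = 10^(G_i,dB/10)
  Stage 1: F_1 = 10^(0.443/10) = 1.107, G_1 = 10^(14.6/10) = 28.84
  Stage 2: F_2 = 10^(2.03/10) = 1.596, G_2 = 10^(13.4/10) = 21.88
Friis cascade:
  F = 1.107 + (1.596 − 1)/28.84 = 1.128
NF = 10 log₁₀(1.128) = 0.52 dB

0.52 dB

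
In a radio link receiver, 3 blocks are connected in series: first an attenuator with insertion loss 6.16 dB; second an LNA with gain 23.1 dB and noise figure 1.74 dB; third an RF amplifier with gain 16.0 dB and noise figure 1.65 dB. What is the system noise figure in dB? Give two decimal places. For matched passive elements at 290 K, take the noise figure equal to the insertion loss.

7.91 dB

Convert to linear (a loss of L dB is a gain of −L dB): F_i = 10^(NF_i/10), G_i = 10^(G_i,dB/10)
  Stage 1: F_1 = 10^(6.16/10) = 4.130, G_1 = 10^(−6.16/10) = 0.2421
  Stage 2: F_2 = 10^(1.74/10) = 1.493, G_2 = 10^(23.1/10) = 204.2
  Stage 3: F_3 = 10^(1.65/10) = 1.462, G_3 = 10^(16.0/10) = 39.81
Friis cascade:
  F = 4.130 + (1.493 − 1)/0.2421 + (1.462 − 1)/49.43 = 6.175
NF = 10 log₁₀(6.175) = 7.91 dB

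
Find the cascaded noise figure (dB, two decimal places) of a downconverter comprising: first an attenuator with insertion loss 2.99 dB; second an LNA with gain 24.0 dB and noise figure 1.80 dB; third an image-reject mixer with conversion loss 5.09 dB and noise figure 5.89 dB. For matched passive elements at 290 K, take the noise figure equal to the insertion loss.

4.82 dB

Convert to linear (a loss of L dB is a gain of −L dB): F_i = 10^(NF_i/10), G_i = 10^(G_i,dB/10)
  Stage 1: F_1 = 10^(2.99/10) = 1.991, G_1 = 10^(−2.99/10) = 0.5023
  Stage 2: F_2 = 10^(1.80/10) = 1.514, G_2 = 10^(24.0/10) = 251.2
  Stage 3: F_3 = 10^(5.89/10) = 3.882, G_3 = 10^(−5.09/10) = 0.3097
Friis cascade:
  F = 1.991 + (1.514 − 1)/0.5023 + (3.882 − 1)/126.2 = 3.036
NF = 10 log₁₀(3.036) = 4.82 dB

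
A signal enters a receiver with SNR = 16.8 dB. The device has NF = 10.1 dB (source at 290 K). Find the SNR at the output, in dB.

6.7 dB

By definition F = SNR_in/SNR_out, so in dB: SNR_out = SNR_in − NF
SNR_out = 16.8 − 10.1 = 6.7 dB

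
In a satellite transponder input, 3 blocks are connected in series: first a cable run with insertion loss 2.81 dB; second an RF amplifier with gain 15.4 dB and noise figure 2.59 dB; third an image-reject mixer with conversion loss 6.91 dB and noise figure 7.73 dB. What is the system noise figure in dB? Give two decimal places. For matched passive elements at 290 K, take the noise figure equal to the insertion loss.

5.73 dB

Convert to linear (a loss of L dB is a gain of −L dB): F_i = 10^(NF_i/10), G_i = 10^(G_i,dB/10)
  Stage 1: F_1 = 10^(2.81/10) = 1.910, G_1 = 10^(−2.81/10) = 0.5236
  Stage 2: F_2 = 10^(2.59/10) = 1.816, G_2 = 10^(15.4/10) = 34.67
  Stage 3: F_3 = 10^(7.73/10) = 5.929, G_3 = 10^(−6.91/10) = 0.2037
Friis cascade:
  F = 1.910 + (1.816 − 1)/0.5236 + (5.929 − 1)/18.16 = 3.739
NF = 10 log₁₀(3.739) = 5.73 dB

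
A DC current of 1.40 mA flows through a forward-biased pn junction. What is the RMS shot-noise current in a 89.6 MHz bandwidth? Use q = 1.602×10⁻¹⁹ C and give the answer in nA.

200 nA

I_n = √(2qI·B)
2qI·B = 2 × 1.602×10⁻¹⁹ × 1.40×10⁻³ × 8.96×10⁷ = 4.02×10⁻¹⁴ A²
I_n = √(4.02×10⁻¹⁴) = 2.00×10⁻⁷ A = 200 nA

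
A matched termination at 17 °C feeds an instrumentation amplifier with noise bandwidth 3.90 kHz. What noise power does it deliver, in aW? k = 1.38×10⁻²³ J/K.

15.6 aW

T = 17 °C + 273.15 = 290.15 K
P_n = kTB = 1.38×10⁻²³ × 290.15 × 3.90×10³ = 1.56×10⁻¹⁷ W = 15.6 aW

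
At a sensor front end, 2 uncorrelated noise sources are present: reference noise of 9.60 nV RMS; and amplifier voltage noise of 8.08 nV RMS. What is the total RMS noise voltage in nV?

12.5 nV

Uncorrelated sources add in power (mean-square): V_tot = √(ΣV_i²)
V_tot = √[(9.60×10⁻⁹)² + (8.08×10⁻⁹)²] = 1.25×10⁻⁸ V = 12.5 nV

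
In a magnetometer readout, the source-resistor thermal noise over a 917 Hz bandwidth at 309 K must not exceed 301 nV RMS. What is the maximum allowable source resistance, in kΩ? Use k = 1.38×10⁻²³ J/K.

Johnson–Nyquist: V_n = √(4kTRB) ⇒ R = V_n² / (4kTB)
4kTB = 4 × 1.38×10⁻²³ × 309 × 9.17×10² = 1.56×10⁻¹⁷
R = (3.01×10⁻⁷)² / 1.56×10⁻¹⁷ = 5.79×10³ Ω = 5.79 kΩ

5.79 kΩ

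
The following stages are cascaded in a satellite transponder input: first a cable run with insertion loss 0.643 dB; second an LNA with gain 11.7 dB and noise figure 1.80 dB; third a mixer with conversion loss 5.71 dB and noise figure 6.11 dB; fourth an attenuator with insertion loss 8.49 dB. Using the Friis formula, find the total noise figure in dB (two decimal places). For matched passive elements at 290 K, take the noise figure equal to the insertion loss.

Convert to linear (a loss of L dB is a gain of −L dB): F_i = 10^(NF_i/10), G_i = 10^(G_i,dB/10)
  Stage 1: F_1 = 10^(0.643/10) = 1.160, G_1 = 10^(−0.643/10) = 0.8624
  Stage 2: F_2 = 10^(1.80/10) = 1.514, G_2 = 10^(11.7/10) = 14.79
  Stage 3: F_3 = 10^(6.11/10) = 4.083, G_3 = 10^(−5.71/10) = 0.2685
  Stage 4: F_4 = 10^(8.49/10) = 7.063, G_4 = 10^(−8.49/10) = 0.1416
Friis cascade:
  F = 1.160 + (1.514 − 1)/0.8624 + (4.083 − 1)/12.76 + (7.063 − 1)/3.425 = 3.767
NF = 10 log₁₀(3.767) = 5.76 dB

5.76 dB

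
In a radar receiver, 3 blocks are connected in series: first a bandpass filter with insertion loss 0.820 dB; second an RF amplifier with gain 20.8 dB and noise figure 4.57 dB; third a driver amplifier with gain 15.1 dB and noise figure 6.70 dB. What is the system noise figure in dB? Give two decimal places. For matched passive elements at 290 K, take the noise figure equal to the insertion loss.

5.44 dB

Convert to linear (a loss of L dB is a gain of −L dB): F_i = 10^(NF_i/10), G_i = 10^(G_i,dB/10)
  Stage 1: F_1 = 10^(0.820/10) = 1.208, G_1 = 10^(−0.820/10) = 0.8279
  Stage 2: F_2 = 10^(4.57/10) = 2.864, G_2 = 10^(20.8/10) = 120.2
  Stage 3: F_3 = 10^(6.70/10) = 4.677, G_3 = 10^(15.1/10) = 32.36
Friis cascade:
  F = 1.208 + (2.864 − 1)/0.8279 + (4.677 − 1)/99.54 = 3.496
NF = 10 log₁₀(3.496) = 5.44 dB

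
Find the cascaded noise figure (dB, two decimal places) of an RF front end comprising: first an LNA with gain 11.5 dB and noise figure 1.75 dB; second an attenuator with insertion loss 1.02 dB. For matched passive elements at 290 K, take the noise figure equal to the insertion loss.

1.80 dB

Convert to linear (a loss of L dB is a gain of −L dB): F_i = 10^(NF_i/10), G_i = 10^(G_i,dB/10)
  Stage 1: F_1 = 10^(1.75/10) = 1.496, G_1 = 10^(11.5/10) = 14.13
  Stage 2: F_2 = 10^(1.02/10) = 1.265, G_2 = 10^(−1.02/10) = 0.7907
Friis cascade:
  F = 1.496 + (1.265 − 1)/14.13 = 1.515
NF = 10 log₁₀(1.515) = 1.80 dB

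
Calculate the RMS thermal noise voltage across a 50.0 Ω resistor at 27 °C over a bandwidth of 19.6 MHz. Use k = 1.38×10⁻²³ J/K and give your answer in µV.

T = 27 °C + 273.15 = 300.15 K
V_n = √(4kTRB)
4kTRB = 4 × 1.38×10⁻²³ × 300.15 × 5.00×10¹ × 1.96×10⁷ = 1.62×10⁻¹¹ V²
V_n = √(1.62×10⁻¹¹) = 4.03×10⁻⁶ V = 4.03 µV

4.03 µV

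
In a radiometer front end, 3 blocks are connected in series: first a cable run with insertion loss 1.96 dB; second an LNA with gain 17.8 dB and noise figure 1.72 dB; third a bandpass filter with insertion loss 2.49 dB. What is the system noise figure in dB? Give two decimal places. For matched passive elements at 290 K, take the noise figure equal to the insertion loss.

Convert to linear (a loss of L dB is a gain of −L dB): F_i = 10^(NF_i/10), G_i = 10^(G_i,dB/10)
  Stage 1: F_1 = 10^(1.96/10) = 1.570, G_1 = 10^(−1.96/10) = 0.6368
  Stage 2: F_2 = 10^(1.72/10) = 1.486, G_2 = 10^(17.8/10) = 60.26
  Stage 3: F_3 = 10^(2.49/10) = 1.774, G_3 = 10^(−2.49/10) = 0.5636
Friis cascade:
  F = 1.570 + (1.486 − 1)/0.6368 + (1.774 − 1)/38.37 = 2.354
NF = 10 log₁₀(2.354) = 3.72 dB

3.72 dB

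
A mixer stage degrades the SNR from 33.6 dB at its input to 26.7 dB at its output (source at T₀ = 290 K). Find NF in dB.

6.9 dB

NF (dB) = SNR_in(dB) − SNR_out(dB) when the source is at T₀
NF = 33.6 − 26.7 = 6.9 dB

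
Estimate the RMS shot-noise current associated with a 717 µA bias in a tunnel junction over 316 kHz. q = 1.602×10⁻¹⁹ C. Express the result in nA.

8.52 nA

I_n = √(2qI·B)
2qI·B = 2 × 1.602×10⁻¹⁹ × 7.17×10⁻⁴ × 3.16×10⁵ = 7.26×10⁻¹⁷ A²
I_n = √(7.26×10⁻¹⁷) = 8.52×10⁻⁹ A = 8.52 nA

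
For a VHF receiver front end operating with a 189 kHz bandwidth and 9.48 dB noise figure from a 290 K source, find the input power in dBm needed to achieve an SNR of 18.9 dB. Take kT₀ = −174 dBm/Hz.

Sensitivity = −174 + 10 log₁₀(B) + NF + SNR_min
= −174 + 52.76 + 9.48 + 18.9
= −92.86 dBm → −92.9 dBm

−92.9 dBm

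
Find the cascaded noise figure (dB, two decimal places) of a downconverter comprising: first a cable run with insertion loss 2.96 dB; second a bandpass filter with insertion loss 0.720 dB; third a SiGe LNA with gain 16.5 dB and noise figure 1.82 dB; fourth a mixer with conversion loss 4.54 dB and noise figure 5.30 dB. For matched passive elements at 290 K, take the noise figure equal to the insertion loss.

Convert to linear (a loss of L dB is a gain of −L dB): F_i = 10^(NF_i/10), G_i = 10^(G_i,dB/10)
  Stage 1: F_1 = 10^(2.96/10) = 1.977, G_1 = 10^(−2.96/10) = 0.5058
  Stage 2: F_2 = 10^(0.720/10) = 1.180, G_2 = 10^(−0.720/10) = 0.8472
  Stage 3: F_3 = 10^(1.82/10) = 1.521, G_3 = 10^(16.5/10) = 44.67
  Stage 4: F_4 = 10^(5.30/10) = 3.388, G_4 = 10^(−4.54/10) = 0.3516
Friis cascade:
  F = 1.977 + (1.180 − 1)/0.5058 + (1.521 − 1)/0.4285 + (3.388 − 1)/19.14 = 3.673
NF = 10 log₁₀(3.673) = 5.65 dB

5.65 dB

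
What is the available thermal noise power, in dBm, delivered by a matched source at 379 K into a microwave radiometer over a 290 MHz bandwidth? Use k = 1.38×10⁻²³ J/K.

−88.2 dBm

P_n = kTB = 1.38×10⁻²³ × 379 × 2.90×10⁸ = 1.52×10⁻¹² W
In dBm: 10 log₁₀(1.52×10⁻¹² / 10⁻³) = −88.2 dBm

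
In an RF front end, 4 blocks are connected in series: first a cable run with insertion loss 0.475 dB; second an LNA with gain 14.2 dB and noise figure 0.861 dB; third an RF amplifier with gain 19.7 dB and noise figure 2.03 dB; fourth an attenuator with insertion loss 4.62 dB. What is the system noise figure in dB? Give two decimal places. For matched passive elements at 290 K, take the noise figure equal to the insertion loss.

1.42 dB

Convert to linear (a loss of L dB is a gain of −L dB): F_i = 10^(NF_i/10), G_i = 10^(G_i,dB/10)
  Stage 1: F_1 = 10^(0.475/10) = 1.116, G_1 = 10^(−0.475/10) = 0.8964
  Stage 2: F_2 = 10^(0.861/10) = 1.219, G_2 = 10^(14.2/10) = 26.30
  Stage 3: F_3 = 10^(2.03/10) = 1.596, G_3 = 10^(19.7/10) = 93.33
  Stage 4: F_4 = 10^(4.62/10) = 2.897, G_4 = 10^(−4.62/10) = 0.3451
Friis cascade:
  F = 1.116 + (1.219 − 1)/0.8964 + (1.596 − 1)/23.58 + (2.897 − 1)/2200 = 1.386
NF = 10 log₁₀(1.386) = 1.42 dB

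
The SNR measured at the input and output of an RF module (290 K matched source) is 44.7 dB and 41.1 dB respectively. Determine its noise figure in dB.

NF (dB) = SNR_in(dB) − SNR_out(dB) when the source is at T₀
NF = 44.7 − 41.1 = 3.6 dB

3.6 dB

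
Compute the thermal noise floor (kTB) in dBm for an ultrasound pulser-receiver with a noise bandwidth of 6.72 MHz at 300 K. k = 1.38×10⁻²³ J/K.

P_n = kTB = 1.38×10⁻²³ × 300 × 6.72×10⁶ = 2.78×10⁻¹⁴ W
In dBm: 10 log₁₀(2.78×10⁻¹⁴ / 10⁻³) = −105.6 dBm

−105.6 dBm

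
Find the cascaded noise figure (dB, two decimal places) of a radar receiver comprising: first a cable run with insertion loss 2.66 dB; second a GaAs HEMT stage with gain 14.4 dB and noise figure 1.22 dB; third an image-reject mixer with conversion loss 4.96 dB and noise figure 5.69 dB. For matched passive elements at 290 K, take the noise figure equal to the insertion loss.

Convert to linear (a loss of L dB is a gain of −L dB): F_i = 10^(NF_i/10), G_i = 10^(G_i,dB/10)
  Stage 1: F_1 = 10^(2.66/10) = 1.845, G_1 = 10^(−2.66/10) = 0.5420
  Stage 2: F_2 = 10^(1.22/10) = 1.324, G_2 = 10^(14.4/10) = 27.54
  Stage 3: F_3 = 10^(5.69/10) = 3.707, G_3 = 10^(−4.96/10) = 0.3192
Friis cascade:
  F = 1.845 + (1.324 − 1)/0.5420 + (3.707 − 1)/14.93 = 2.625
NF = 10 log₁₀(2.625) = 4.19 dB

4.19 dB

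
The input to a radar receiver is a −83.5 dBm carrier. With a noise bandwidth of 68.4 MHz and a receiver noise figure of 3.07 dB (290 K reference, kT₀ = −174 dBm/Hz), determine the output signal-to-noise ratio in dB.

9.1 dB

Noise floor: N = −174 + 10 log₁₀(B) + NF
10 log₁₀(6.84×10⁷) = 78.35 dB
N = −174 + 78.35 + 3.07 = −92.58 dBm
SNR = P_sig − N = −83.5 − (−92.58) = 9.08 dB → 9.1 dB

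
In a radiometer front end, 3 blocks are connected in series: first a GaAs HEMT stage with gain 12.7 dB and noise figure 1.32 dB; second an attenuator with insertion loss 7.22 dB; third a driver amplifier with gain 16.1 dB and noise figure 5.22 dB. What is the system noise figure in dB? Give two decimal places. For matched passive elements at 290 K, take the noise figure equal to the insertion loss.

Convert to linear (a loss of L dB is a gain of −L dB): F_i = 10^(NF_i/10), G_i = 10^(G_i,dB/10)
  Stage 1: F_1 = 10^(1.32/10) = 1.355, G_1 = 10^(12.7/10) = 18.62
  Stage 2: F_2 = 10^(7.22/10) = 5.272, G_2 = 10^(−7.22/10) = 0.1897
  Stage 3: F_3 = 10^(5.22/10) = 3.327, G_3 = 10^(16.1/10) = 40.74
Friis cascade:
  F = 1.355 + (5.272 − 1)/18.62 + (3.327 − 1)/3.532 = 2.243
NF = 10 log₁₀(2.243) = 3.51 dB

3.51 dB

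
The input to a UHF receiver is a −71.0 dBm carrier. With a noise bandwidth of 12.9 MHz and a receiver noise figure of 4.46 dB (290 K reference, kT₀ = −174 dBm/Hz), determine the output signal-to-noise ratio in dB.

27.4 dB

Noise floor: N = −174 + 10 log₁₀(B) + NF
10 log₁₀(1.29×10⁷) = 71.11 dB
N = −174 + 71.11 + 4.46 = −98.43 dBm
SNR = P_sig − N = −71.0 − (−98.43) = 27.43 dB → 27.4 dB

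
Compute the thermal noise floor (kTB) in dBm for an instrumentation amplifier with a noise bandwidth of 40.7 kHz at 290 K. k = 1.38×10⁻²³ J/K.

−127.9 dBm

P_n = kTB = 1.38×10⁻²³ × 290 × 4.07×10⁴ = 1.63×10⁻¹⁶ W
In dBm: 10 log₁₀(1.63×10⁻¹⁶ / 10⁻³) = −127.9 dBm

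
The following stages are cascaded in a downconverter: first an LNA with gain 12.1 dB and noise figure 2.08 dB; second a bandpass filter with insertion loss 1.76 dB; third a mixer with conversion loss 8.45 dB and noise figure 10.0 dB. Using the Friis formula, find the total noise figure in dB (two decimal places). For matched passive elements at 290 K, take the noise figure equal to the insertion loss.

Convert to linear (a loss of L dB is a gain of −L dB): F_i = 10^(NF_i/10), G_i = 10^(G_i,dB/10)
  Stage 1: F_1 = 10^(2.08/10) = 1.614, G_1 = 10^(12.1/10) = 16.22
  Stage 2: F_2 = 10^(1.76/10) = 1.500, G_2 = 10^(−1.76/10) = 0.6668
  Stage 3: F_3 = 10^(10.0/10) = 10.00, G_3 = 10^(−8.45/10) = 0.1429
Friis cascade:
  F = 1.614 + (1.500 − 1)/16.22 + (10.00 − 1)/10.81 = 2.477
NF = 10 log₁₀(2.477) = 3.94 dB

3.94 dB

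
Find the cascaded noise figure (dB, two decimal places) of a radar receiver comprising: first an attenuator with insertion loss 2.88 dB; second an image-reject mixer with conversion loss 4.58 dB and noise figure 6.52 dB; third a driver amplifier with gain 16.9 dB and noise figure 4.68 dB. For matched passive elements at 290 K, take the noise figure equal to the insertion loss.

Convert to linear (a loss of L dB is a gain of −L dB): F_i = 10^(NF_i/10), G_i = 10^(G_i,dB/10)
  Stage 1: F_1 = 10^(2.88/10) = 1.941, G_1 = 10^(−2.88/10) = 0.5152
  Stage 2: F_2 = 10^(6.52/10) = 4.487, G_2 = 10^(−4.58/10) = 0.3483
  Stage 3: F_3 = 10^(4.68/10) = 2.938, G_3 = 10^(16.9/10) = 48.98
Friis cascade:
  F = 1.941 + (4.487 − 1)/0.5152 + (2.938 − 1)/0.1795 = 19.51
NF = 10 log₁₀(19.51) = 12.90 dB

12.90 dB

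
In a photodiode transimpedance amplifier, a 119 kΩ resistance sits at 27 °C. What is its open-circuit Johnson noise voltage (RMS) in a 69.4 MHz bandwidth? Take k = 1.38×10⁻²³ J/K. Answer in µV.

T = 27 °C + 273.15 = 300.15 K
V_n = √(4kTRB)
4kTRB = 4 × 1.38×10⁻²³ × 300.15 × 1.19×10⁵ × 6.94×10⁷ = 1.37×10⁻⁷ V²
V_n = √(1.37×10⁻⁷) = 3.70×10⁻⁴ V = 370 µV

370 µV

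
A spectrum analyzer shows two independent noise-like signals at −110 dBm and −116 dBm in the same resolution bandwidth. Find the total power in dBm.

−109.0 dBm

Convert to linear, add, convert back:
P₁ = 1.00×10⁻¹⁴ W, P₂ = 2.51×10⁻¹⁵ W
P_tot = 1.25×10⁻¹⁴ W → 10 log₁₀(P_tot / 10⁻³) = −109.0 dBm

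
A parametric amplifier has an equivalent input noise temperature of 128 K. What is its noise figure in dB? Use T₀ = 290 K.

F = 1 + T_e/T₀ = 1 + 128/290 = 1.44138
NF = 10 log₁₀(1.44138) = 1.59 dB

1.59 dB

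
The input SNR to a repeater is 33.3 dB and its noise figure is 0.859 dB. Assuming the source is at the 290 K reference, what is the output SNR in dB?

32.441 dB

By definition F = SNR_in/SNR_out, so in dB: SNR_out = SNR_in − NF
SNR_out = 33.3 − 0.859 = 32.441 dB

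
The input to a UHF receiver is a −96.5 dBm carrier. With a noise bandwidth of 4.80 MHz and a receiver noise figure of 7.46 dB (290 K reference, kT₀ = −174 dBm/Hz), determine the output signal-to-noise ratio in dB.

3.2 dB

Noise floor: N = −174 + 10 log₁₀(B) + NF
10 log₁₀(4.80×10⁶) = 66.81 dB
N = −174 + 66.81 + 7.46 = −99.73 dBm
SNR = P_sig − N = −96.5 − (−99.73) = 3.23 dB → 3.2 dB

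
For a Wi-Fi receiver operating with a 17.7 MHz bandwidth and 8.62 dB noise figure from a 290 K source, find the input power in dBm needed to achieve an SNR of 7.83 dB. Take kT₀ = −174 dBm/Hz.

Sensitivity = −174 + 10 log₁₀(B) + NF + SNR_min
= −174 + 72.48 + 8.62 + 7.83
= −85.07 dBm → −85.1 dBm

−85.1 dBm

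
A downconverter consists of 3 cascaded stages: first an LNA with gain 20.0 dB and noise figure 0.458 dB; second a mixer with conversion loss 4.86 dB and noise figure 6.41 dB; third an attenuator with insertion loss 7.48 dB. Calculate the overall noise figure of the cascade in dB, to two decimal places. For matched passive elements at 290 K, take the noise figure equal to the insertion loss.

Convert to linear (a loss of L dB is a gain of −L dB): F_i = 10^(NF_i/10), G_i = 10^(G_i,dB/10)
  Stage 1: F_1 = 10^(0.458/10) = 1.111, G_1 = 10^(20.0/10) = 100.0
  Stage 2: F_2 = 10^(6.41/10) = 4.375, G_2 = 10^(−4.86/10) = 0.3266
  Stage 3: F_3 = 10^(7.48/10) = 5.598, G_3 = 10^(−7.48/10) = 0.1786
Friis cascade:
  F = 1.111 + (4.375 − 1)/100.0 + (5.598 − 1)/32.66 = 1.286
NF = 10 log₁₀(1.286) = 1.09 dB

1.09 dB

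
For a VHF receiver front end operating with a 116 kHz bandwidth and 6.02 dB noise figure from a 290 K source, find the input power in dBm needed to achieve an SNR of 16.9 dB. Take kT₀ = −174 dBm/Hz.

−100.4 dBm

Sensitivity = −174 + 10 log₁₀(B) + NF + SNR_min
= −174 + 50.64 + 6.02 + 16.9
= −100.44 dBm → −100.4 dBm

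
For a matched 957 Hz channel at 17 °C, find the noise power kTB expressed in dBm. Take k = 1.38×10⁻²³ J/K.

T = 17 °C + 273.15 = 290.15 K
P_n = kTB = 1.38×10⁻²³ × 290.15 × 9.57×10² = 3.83×10⁻¹⁸ W
In dBm: 10 log₁₀(3.83×10⁻¹⁸ / 10⁻³) = −144.2 dBm

−144.2 dBm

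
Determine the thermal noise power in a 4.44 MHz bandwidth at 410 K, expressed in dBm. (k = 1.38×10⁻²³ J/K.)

−106.0 dBm

P_n = kTB = 1.38×10⁻²³ × 410 × 4.44×10⁶ = 2.51×10⁻¹⁴ W
In dBm: 10 log₁₀(2.51×10⁻¹⁴ / 10⁻³) = −106.0 dBm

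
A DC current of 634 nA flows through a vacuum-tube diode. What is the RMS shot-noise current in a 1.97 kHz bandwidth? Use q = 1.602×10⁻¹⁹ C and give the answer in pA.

I_n = √(2qI·B)
2qI·B = 2 × 1.602×10⁻¹⁹ × 6.34×10⁻⁷ × 1.97×10³ = 4.00×10⁻²² A²
I_n = √(4.00×10⁻²²) = 2.00×10⁻¹¹ A = 20.0 pA

20.0 pA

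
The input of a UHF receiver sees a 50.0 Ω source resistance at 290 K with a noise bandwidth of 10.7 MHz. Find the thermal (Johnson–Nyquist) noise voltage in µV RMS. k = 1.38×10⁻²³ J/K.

V_n = √(4kTRB)
4kTRB = 4 × 1.38×10⁻²³ × 290 × 5.00×10¹ × 1.07×10⁷ = 8.56×10⁻¹² V²
V_n = √(8.56×10⁻¹²) = 2.93×10⁻⁶ V = 2.93 µV

2.93 µV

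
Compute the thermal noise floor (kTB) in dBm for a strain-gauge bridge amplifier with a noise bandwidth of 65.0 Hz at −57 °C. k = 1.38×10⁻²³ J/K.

T = −57 °C + 273.15 = 216.15 K
P_n = kTB = 1.38×10⁻²³ × 216.15 × 6.50×10¹ = 1.94×10⁻¹⁹ W
In dBm: 10 log₁₀(1.94×10⁻¹⁹ / 10⁻³) = −157.1 dBm

−157.1 dBm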